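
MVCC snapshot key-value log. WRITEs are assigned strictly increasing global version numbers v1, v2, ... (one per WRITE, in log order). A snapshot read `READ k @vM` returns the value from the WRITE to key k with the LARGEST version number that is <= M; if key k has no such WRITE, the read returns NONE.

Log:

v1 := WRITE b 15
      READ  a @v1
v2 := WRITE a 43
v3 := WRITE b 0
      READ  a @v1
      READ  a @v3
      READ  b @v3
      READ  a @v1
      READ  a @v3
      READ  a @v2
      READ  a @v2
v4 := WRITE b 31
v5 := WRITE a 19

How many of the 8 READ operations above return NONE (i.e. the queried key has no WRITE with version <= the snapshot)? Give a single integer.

Answer: 3

Derivation:
v1: WRITE b=15  (b history now [(1, 15)])
READ a @v1: history=[] -> no version <= 1 -> NONE
v2: WRITE a=43  (a history now [(2, 43)])
v3: WRITE b=0  (b history now [(1, 15), (3, 0)])
READ a @v1: history=[(2, 43)] -> no version <= 1 -> NONE
READ a @v3: history=[(2, 43)] -> pick v2 -> 43
READ b @v3: history=[(1, 15), (3, 0)] -> pick v3 -> 0
READ a @v1: history=[(2, 43)] -> no version <= 1 -> NONE
READ a @v3: history=[(2, 43)] -> pick v2 -> 43
READ a @v2: history=[(2, 43)] -> pick v2 -> 43
READ a @v2: history=[(2, 43)] -> pick v2 -> 43
v4: WRITE b=31  (b history now [(1, 15), (3, 0), (4, 31)])
v5: WRITE a=19  (a history now [(2, 43), (5, 19)])
Read results in order: ['NONE', 'NONE', '43', '0', 'NONE', '43', '43', '43']
NONE count = 3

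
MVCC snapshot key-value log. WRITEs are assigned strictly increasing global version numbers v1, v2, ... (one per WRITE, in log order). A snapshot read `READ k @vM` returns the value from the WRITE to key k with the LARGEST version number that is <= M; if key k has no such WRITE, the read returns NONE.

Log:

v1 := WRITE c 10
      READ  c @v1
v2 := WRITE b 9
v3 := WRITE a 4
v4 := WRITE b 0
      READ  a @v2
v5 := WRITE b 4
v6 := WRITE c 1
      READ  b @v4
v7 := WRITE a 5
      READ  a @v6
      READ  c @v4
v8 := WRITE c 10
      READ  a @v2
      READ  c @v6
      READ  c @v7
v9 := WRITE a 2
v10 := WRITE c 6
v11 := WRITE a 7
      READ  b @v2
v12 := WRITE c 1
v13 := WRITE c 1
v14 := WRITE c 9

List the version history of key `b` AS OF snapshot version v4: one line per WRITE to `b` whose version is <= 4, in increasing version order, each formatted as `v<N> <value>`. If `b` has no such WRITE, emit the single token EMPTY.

Answer: v2 9
v4 0

Derivation:
Scan writes for key=b with version <= 4:
  v1 WRITE c 10 -> skip
  v2 WRITE b 9 -> keep
  v3 WRITE a 4 -> skip
  v4 WRITE b 0 -> keep
  v5 WRITE b 4 -> drop (> snap)
  v6 WRITE c 1 -> skip
  v7 WRITE a 5 -> skip
  v8 WRITE c 10 -> skip
  v9 WRITE a 2 -> skip
  v10 WRITE c 6 -> skip
  v11 WRITE a 7 -> skip
  v12 WRITE c 1 -> skip
  v13 WRITE c 1 -> skip
  v14 WRITE c 9 -> skip
Collected: [(2, 9), (4, 0)]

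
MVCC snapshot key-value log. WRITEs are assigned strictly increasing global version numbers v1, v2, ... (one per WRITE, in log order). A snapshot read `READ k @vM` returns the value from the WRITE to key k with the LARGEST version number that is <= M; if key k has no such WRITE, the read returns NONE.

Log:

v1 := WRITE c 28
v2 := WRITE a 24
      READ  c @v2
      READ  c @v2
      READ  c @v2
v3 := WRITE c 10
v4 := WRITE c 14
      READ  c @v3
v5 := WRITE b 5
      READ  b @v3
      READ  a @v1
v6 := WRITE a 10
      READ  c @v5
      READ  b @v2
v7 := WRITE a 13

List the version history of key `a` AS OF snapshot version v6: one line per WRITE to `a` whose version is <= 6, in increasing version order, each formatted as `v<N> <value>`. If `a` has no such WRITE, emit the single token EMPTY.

Scan writes for key=a with version <= 6:
  v1 WRITE c 28 -> skip
  v2 WRITE a 24 -> keep
  v3 WRITE c 10 -> skip
  v4 WRITE c 14 -> skip
  v5 WRITE b 5 -> skip
  v6 WRITE a 10 -> keep
  v7 WRITE a 13 -> drop (> snap)
Collected: [(2, 24), (6, 10)]

Answer: v2 24
v6 10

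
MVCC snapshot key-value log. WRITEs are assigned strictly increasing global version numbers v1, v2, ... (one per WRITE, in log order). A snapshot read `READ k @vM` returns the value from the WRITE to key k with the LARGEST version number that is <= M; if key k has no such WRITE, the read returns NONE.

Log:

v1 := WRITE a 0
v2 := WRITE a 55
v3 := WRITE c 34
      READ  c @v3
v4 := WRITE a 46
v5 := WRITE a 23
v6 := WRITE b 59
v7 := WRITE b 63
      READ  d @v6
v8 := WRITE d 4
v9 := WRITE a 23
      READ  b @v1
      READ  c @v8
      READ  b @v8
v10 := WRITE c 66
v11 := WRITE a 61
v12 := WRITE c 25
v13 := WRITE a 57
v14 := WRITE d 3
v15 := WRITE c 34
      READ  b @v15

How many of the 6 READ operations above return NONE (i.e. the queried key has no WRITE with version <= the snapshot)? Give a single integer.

Answer: 2

Derivation:
v1: WRITE a=0  (a history now [(1, 0)])
v2: WRITE a=55  (a history now [(1, 0), (2, 55)])
v3: WRITE c=34  (c history now [(3, 34)])
READ c @v3: history=[(3, 34)] -> pick v3 -> 34
v4: WRITE a=46  (a history now [(1, 0), (2, 55), (4, 46)])
v5: WRITE a=23  (a history now [(1, 0), (2, 55), (4, 46), (5, 23)])
v6: WRITE b=59  (b history now [(6, 59)])
v7: WRITE b=63  (b history now [(6, 59), (7, 63)])
READ d @v6: history=[] -> no version <= 6 -> NONE
v8: WRITE d=4  (d history now [(8, 4)])
v9: WRITE a=23  (a history now [(1, 0), (2, 55), (4, 46), (5, 23), (9, 23)])
READ b @v1: history=[(6, 59), (7, 63)] -> no version <= 1 -> NONE
READ c @v8: history=[(3, 34)] -> pick v3 -> 34
READ b @v8: history=[(6, 59), (7, 63)] -> pick v7 -> 63
v10: WRITE c=66  (c history now [(3, 34), (10, 66)])
v11: WRITE a=61  (a history now [(1, 0), (2, 55), (4, 46), (5, 23), (9, 23), (11, 61)])
v12: WRITE c=25  (c history now [(3, 34), (10, 66), (12, 25)])
v13: WRITE a=57  (a history now [(1, 0), (2, 55), (4, 46), (5, 23), (9, 23), (11, 61), (13, 57)])
v14: WRITE d=3  (d history now [(8, 4), (14, 3)])
v15: WRITE c=34  (c history now [(3, 34), (10, 66), (12, 25), (15, 34)])
READ b @v15: history=[(6, 59), (7, 63)] -> pick v7 -> 63
Read results in order: ['34', 'NONE', 'NONE', '34', '63', '63']
NONE count = 2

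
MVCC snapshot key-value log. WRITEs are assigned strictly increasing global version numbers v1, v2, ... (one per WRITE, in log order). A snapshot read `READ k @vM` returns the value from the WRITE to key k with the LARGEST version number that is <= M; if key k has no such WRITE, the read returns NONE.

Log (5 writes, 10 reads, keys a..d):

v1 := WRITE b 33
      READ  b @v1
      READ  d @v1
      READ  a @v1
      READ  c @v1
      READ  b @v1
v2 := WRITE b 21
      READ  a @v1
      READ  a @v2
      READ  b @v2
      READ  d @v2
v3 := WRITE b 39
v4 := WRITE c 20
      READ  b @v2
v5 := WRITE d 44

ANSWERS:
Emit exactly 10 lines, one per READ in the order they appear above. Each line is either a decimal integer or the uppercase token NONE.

v1: WRITE b=33  (b history now [(1, 33)])
READ b @v1: history=[(1, 33)] -> pick v1 -> 33
READ d @v1: history=[] -> no version <= 1 -> NONE
READ a @v1: history=[] -> no version <= 1 -> NONE
READ c @v1: history=[] -> no version <= 1 -> NONE
READ b @v1: history=[(1, 33)] -> pick v1 -> 33
v2: WRITE b=21  (b history now [(1, 33), (2, 21)])
READ a @v1: history=[] -> no version <= 1 -> NONE
READ a @v2: history=[] -> no version <= 2 -> NONE
READ b @v2: history=[(1, 33), (2, 21)] -> pick v2 -> 21
READ d @v2: history=[] -> no version <= 2 -> NONE
v3: WRITE b=39  (b history now [(1, 33), (2, 21), (3, 39)])
v4: WRITE c=20  (c history now [(4, 20)])
READ b @v2: history=[(1, 33), (2, 21), (3, 39)] -> pick v2 -> 21
v5: WRITE d=44  (d history now [(5, 44)])

Answer: 33
NONE
NONE
NONE
33
NONE
NONE
21
NONE
21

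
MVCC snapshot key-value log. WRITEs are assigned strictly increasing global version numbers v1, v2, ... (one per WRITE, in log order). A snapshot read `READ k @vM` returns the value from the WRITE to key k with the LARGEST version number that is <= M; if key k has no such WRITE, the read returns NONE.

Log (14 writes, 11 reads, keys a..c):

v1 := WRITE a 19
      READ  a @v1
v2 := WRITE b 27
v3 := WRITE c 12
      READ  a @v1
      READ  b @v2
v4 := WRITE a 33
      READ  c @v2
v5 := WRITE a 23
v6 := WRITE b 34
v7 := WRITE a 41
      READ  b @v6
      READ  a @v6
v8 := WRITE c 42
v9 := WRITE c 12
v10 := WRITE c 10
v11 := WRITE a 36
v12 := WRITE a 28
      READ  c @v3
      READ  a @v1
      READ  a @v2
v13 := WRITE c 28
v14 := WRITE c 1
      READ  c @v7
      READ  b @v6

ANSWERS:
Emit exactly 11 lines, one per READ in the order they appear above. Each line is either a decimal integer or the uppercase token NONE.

Answer: 19
19
27
NONE
34
23
12
19
19
12
34

Derivation:
v1: WRITE a=19  (a history now [(1, 19)])
READ a @v1: history=[(1, 19)] -> pick v1 -> 19
v2: WRITE b=27  (b history now [(2, 27)])
v3: WRITE c=12  (c history now [(3, 12)])
READ a @v1: history=[(1, 19)] -> pick v1 -> 19
READ b @v2: history=[(2, 27)] -> pick v2 -> 27
v4: WRITE a=33  (a history now [(1, 19), (4, 33)])
READ c @v2: history=[(3, 12)] -> no version <= 2 -> NONE
v5: WRITE a=23  (a history now [(1, 19), (4, 33), (5, 23)])
v6: WRITE b=34  (b history now [(2, 27), (6, 34)])
v7: WRITE a=41  (a history now [(1, 19), (4, 33), (5, 23), (7, 41)])
READ b @v6: history=[(2, 27), (6, 34)] -> pick v6 -> 34
READ a @v6: history=[(1, 19), (4, 33), (5, 23), (7, 41)] -> pick v5 -> 23
v8: WRITE c=42  (c history now [(3, 12), (8, 42)])
v9: WRITE c=12  (c history now [(3, 12), (8, 42), (9, 12)])
v10: WRITE c=10  (c history now [(3, 12), (8, 42), (9, 12), (10, 10)])
v11: WRITE a=36  (a history now [(1, 19), (4, 33), (5, 23), (7, 41), (11, 36)])
v12: WRITE a=28  (a history now [(1, 19), (4, 33), (5, 23), (7, 41), (11, 36), (12, 28)])
READ c @v3: history=[(3, 12), (8, 42), (9, 12), (10, 10)] -> pick v3 -> 12
READ a @v1: history=[(1, 19), (4, 33), (5, 23), (7, 41), (11, 36), (12, 28)] -> pick v1 -> 19
READ a @v2: history=[(1, 19), (4, 33), (5, 23), (7, 41), (11, 36), (12, 28)] -> pick v1 -> 19
v13: WRITE c=28  (c history now [(3, 12), (8, 42), (9, 12), (10, 10), (13, 28)])
v14: WRITE c=1  (c history now [(3, 12), (8, 42), (9, 12), (10, 10), (13, 28), (14, 1)])
READ c @v7: history=[(3, 12), (8, 42), (9, 12), (10, 10), (13, 28), (14, 1)] -> pick v3 -> 12
READ b @v6: history=[(2, 27), (6, 34)] -> pick v6 -> 34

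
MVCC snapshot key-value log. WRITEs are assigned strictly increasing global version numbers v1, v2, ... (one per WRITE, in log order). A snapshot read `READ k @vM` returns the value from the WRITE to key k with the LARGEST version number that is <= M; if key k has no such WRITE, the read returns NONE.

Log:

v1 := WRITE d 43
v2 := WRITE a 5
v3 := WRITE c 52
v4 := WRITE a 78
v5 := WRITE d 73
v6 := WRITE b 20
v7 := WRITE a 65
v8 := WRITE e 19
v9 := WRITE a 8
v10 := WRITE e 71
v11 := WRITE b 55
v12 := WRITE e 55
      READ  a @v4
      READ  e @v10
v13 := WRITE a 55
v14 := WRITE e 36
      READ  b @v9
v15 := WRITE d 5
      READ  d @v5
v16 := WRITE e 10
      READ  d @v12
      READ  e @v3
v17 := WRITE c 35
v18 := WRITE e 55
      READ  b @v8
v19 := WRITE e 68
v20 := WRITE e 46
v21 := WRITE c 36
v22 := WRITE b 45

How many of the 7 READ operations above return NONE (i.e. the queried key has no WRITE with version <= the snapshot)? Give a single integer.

Answer: 1

Derivation:
v1: WRITE d=43  (d history now [(1, 43)])
v2: WRITE a=5  (a history now [(2, 5)])
v3: WRITE c=52  (c history now [(3, 52)])
v4: WRITE a=78  (a history now [(2, 5), (4, 78)])
v5: WRITE d=73  (d history now [(1, 43), (5, 73)])
v6: WRITE b=20  (b history now [(6, 20)])
v7: WRITE a=65  (a history now [(2, 5), (4, 78), (7, 65)])
v8: WRITE e=19  (e history now [(8, 19)])
v9: WRITE a=8  (a history now [(2, 5), (4, 78), (7, 65), (9, 8)])
v10: WRITE e=71  (e history now [(8, 19), (10, 71)])
v11: WRITE b=55  (b history now [(6, 20), (11, 55)])
v12: WRITE e=55  (e history now [(8, 19), (10, 71), (12, 55)])
READ a @v4: history=[(2, 5), (4, 78), (7, 65), (9, 8)] -> pick v4 -> 78
READ e @v10: history=[(8, 19), (10, 71), (12, 55)] -> pick v10 -> 71
v13: WRITE a=55  (a history now [(2, 5), (4, 78), (7, 65), (9, 8), (13, 55)])
v14: WRITE e=36  (e history now [(8, 19), (10, 71), (12, 55), (14, 36)])
READ b @v9: history=[(6, 20), (11, 55)] -> pick v6 -> 20
v15: WRITE d=5  (d history now [(1, 43), (5, 73), (15, 5)])
READ d @v5: history=[(1, 43), (5, 73), (15, 5)] -> pick v5 -> 73
v16: WRITE e=10  (e history now [(8, 19), (10, 71), (12, 55), (14, 36), (16, 10)])
READ d @v12: history=[(1, 43), (5, 73), (15, 5)] -> pick v5 -> 73
READ e @v3: history=[(8, 19), (10, 71), (12, 55), (14, 36), (16, 10)] -> no version <= 3 -> NONE
v17: WRITE c=35  (c history now [(3, 52), (17, 35)])
v18: WRITE e=55  (e history now [(8, 19), (10, 71), (12, 55), (14, 36), (16, 10), (18, 55)])
READ b @v8: history=[(6, 20), (11, 55)] -> pick v6 -> 20
v19: WRITE e=68  (e history now [(8, 19), (10, 71), (12, 55), (14, 36), (16, 10), (18, 55), (19, 68)])
v20: WRITE e=46  (e history now [(8, 19), (10, 71), (12, 55), (14, 36), (16, 10), (18, 55), (19, 68), (20, 46)])
v21: WRITE c=36  (c history now [(3, 52), (17, 35), (21, 36)])
v22: WRITE b=45  (b history now [(6, 20), (11, 55), (22, 45)])
Read results in order: ['78', '71', '20', '73', '73', 'NONE', '20']
NONE count = 1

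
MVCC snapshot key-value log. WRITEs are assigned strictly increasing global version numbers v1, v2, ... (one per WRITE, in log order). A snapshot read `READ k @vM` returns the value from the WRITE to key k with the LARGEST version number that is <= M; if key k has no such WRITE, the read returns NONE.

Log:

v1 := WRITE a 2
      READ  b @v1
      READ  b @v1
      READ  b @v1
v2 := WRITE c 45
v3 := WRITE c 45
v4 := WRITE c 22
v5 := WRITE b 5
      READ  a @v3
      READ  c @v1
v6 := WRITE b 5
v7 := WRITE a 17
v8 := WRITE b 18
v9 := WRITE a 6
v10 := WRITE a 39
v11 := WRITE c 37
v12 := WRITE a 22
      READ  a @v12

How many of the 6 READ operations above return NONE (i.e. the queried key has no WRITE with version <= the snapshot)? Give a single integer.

Answer: 4

Derivation:
v1: WRITE a=2  (a history now [(1, 2)])
READ b @v1: history=[] -> no version <= 1 -> NONE
READ b @v1: history=[] -> no version <= 1 -> NONE
READ b @v1: history=[] -> no version <= 1 -> NONE
v2: WRITE c=45  (c history now [(2, 45)])
v3: WRITE c=45  (c history now [(2, 45), (3, 45)])
v4: WRITE c=22  (c history now [(2, 45), (3, 45), (4, 22)])
v5: WRITE b=5  (b history now [(5, 5)])
READ a @v3: history=[(1, 2)] -> pick v1 -> 2
READ c @v1: history=[(2, 45), (3, 45), (4, 22)] -> no version <= 1 -> NONE
v6: WRITE b=5  (b history now [(5, 5), (6, 5)])
v7: WRITE a=17  (a history now [(1, 2), (7, 17)])
v8: WRITE b=18  (b history now [(5, 5), (6, 5), (8, 18)])
v9: WRITE a=6  (a history now [(1, 2), (7, 17), (9, 6)])
v10: WRITE a=39  (a history now [(1, 2), (7, 17), (9, 6), (10, 39)])
v11: WRITE c=37  (c history now [(2, 45), (3, 45), (4, 22), (11, 37)])
v12: WRITE a=22  (a history now [(1, 2), (7, 17), (9, 6), (10, 39), (12, 22)])
READ a @v12: history=[(1, 2), (7, 17), (9, 6), (10, 39), (12, 22)] -> pick v12 -> 22
Read results in order: ['NONE', 'NONE', 'NONE', '2', 'NONE', '22']
NONE count = 4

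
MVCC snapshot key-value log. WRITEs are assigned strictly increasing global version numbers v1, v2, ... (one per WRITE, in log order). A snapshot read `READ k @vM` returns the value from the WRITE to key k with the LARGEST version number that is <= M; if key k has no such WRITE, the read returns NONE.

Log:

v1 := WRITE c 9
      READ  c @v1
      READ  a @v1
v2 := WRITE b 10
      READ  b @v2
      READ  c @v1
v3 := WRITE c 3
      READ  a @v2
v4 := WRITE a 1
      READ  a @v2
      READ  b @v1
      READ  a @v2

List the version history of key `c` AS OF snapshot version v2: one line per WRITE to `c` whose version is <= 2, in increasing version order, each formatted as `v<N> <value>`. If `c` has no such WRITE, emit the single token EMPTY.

Scan writes for key=c with version <= 2:
  v1 WRITE c 9 -> keep
  v2 WRITE b 10 -> skip
  v3 WRITE c 3 -> drop (> snap)
  v4 WRITE a 1 -> skip
Collected: [(1, 9)]

Answer: v1 9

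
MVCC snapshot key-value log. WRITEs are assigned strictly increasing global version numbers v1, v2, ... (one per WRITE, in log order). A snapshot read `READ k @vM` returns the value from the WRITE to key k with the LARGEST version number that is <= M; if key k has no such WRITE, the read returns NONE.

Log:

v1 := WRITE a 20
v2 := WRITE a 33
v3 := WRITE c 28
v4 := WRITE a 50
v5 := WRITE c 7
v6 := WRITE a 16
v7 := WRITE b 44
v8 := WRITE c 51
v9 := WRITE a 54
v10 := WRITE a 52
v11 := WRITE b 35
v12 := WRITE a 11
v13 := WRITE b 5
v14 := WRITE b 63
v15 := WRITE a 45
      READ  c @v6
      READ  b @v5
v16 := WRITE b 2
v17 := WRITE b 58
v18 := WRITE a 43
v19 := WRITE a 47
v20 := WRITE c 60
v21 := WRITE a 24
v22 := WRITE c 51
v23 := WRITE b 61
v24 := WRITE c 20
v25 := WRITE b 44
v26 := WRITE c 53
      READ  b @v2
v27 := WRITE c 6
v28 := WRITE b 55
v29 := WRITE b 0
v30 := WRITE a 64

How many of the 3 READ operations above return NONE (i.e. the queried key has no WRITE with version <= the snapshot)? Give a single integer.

Answer: 2

Derivation:
v1: WRITE a=20  (a history now [(1, 20)])
v2: WRITE a=33  (a history now [(1, 20), (2, 33)])
v3: WRITE c=28  (c history now [(3, 28)])
v4: WRITE a=50  (a history now [(1, 20), (2, 33), (4, 50)])
v5: WRITE c=7  (c history now [(3, 28), (5, 7)])
v6: WRITE a=16  (a history now [(1, 20), (2, 33), (4, 50), (6, 16)])
v7: WRITE b=44  (b history now [(7, 44)])
v8: WRITE c=51  (c history now [(3, 28), (5, 7), (8, 51)])
v9: WRITE a=54  (a history now [(1, 20), (2, 33), (4, 50), (6, 16), (9, 54)])
v10: WRITE a=52  (a history now [(1, 20), (2, 33), (4, 50), (6, 16), (9, 54), (10, 52)])
v11: WRITE b=35  (b history now [(7, 44), (11, 35)])
v12: WRITE a=11  (a history now [(1, 20), (2, 33), (4, 50), (6, 16), (9, 54), (10, 52), (12, 11)])
v13: WRITE b=5  (b history now [(7, 44), (11, 35), (13, 5)])
v14: WRITE b=63  (b history now [(7, 44), (11, 35), (13, 5), (14, 63)])
v15: WRITE a=45  (a history now [(1, 20), (2, 33), (4, 50), (6, 16), (9, 54), (10, 52), (12, 11), (15, 45)])
READ c @v6: history=[(3, 28), (5, 7), (8, 51)] -> pick v5 -> 7
READ b @v5: history=[(7, 44), (11, 35), (13, 5), (14, 63)] -> no version <= 5 -> NONE
v16: WRITE b=2  (b history now [(7, 44), (11, 35), (13, 5), (14, 63), (16, 2)])
v17: WRITE b=58  (b history now [(7, 44), (11, 35), (13, 5), (14, 63), (16, 2), (17, 58)])
v18: WRITE a=43  (a history now [(1, 20), (2, 33), (4, 50), (6, 16), (9, 54), (10, 52), (12, 11), (15, 45), (18, 43)])
v19: WRITE a=47  (a history now [(1, 20), (2, 33), (4, 50), (6, 16), (9, 54), (10, 52), (12, 11), (15, 45), (18, 43), (19, 47)])
v20: WRITE c=60  (c history now [(3, 28), (5, 7), (8, 51), (20, 60)])
v21: WRITE a=24  (a history now [(1, 20), (2, 33), (4, 50), (6, 16), (9, 54), (10, 52), (12, 11), (15, 45), (18, 43), (19, 47), (21, 24)])
v22: WRITE c=51  (c history now [(3, 28), (5, 7), (8, 51), (20, 60), (22, 51)])
v23: WRITE b=61  (b history now [(7, 44), (11, 35), (13, 5), (14, 63), (16, 2), (17, 58), (23, 61)])
v24: WRITE c=20  (c history now [(3, 28), (5, 7), (8, 51), (20, 60), (22, 51), (24, 20)])
v25: WRITE b=44  (b history now [(7, 44), (11, 35), (13, 5), (14, 63), (16, 2), (17, 58), (23, 61), (25, 44)])
v26: WRITE c=53  (c history now [(3, 28), (5, 7), (8, 51), (20, 60), (22, 51), (24, 20), (26, 53)])
READ b @v2: history=[(7, 44), (11, 35), (13, 5), (14, 63), (16, 2), (17, 58), (23, 61), (25, 44)] -> no version <= 2 -> NONE
v27: WRITE c=6  (c history now [(3, 28), (5, 7), (8, 51), (20, 60), (22, 51), (24, 20), (26, 53), (27, 6)])
v28: WRITE b=55  (b history now [(7, 44), (11, 35), (13, 5), (14, 63), (16, 2), (17, 58), (23, 61), (25, 44), (28, 55)])
v29: WRITE b=0  (b history now [(7, 44), (11, 35), (13, 5), (14, 63), (16, 2), (17, 58), (23, 61), (25, 44), (28, 55), (29, 0)])
v30: WRITE a=64  (a history now [(1, 20), (2, 33), (4, 50), (6, 16), (9, 54), (10, 52), (12, 11), (15, 45), (18, 43), (19, 47), (21, 24), (30, 64)])
Read results in order: ['7', 'NONE', 'NONE']
NONE count = 2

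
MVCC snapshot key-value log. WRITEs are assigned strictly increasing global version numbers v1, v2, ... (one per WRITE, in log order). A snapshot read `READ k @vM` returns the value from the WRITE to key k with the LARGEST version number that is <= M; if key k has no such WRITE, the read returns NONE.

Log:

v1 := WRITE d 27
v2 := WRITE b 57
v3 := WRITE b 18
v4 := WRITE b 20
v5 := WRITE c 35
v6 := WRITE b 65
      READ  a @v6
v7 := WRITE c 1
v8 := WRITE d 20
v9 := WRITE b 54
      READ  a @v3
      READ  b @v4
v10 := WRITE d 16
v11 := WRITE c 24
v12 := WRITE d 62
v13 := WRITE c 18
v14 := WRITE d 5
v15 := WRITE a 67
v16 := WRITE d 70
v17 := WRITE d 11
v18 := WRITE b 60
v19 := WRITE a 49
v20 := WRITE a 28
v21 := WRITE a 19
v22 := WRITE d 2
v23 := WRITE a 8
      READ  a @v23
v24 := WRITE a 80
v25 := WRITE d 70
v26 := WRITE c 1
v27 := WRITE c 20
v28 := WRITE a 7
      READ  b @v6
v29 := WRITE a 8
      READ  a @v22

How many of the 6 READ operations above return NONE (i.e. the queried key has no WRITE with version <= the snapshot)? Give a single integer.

Answer: 2

Derivation:
v1: WRITE d=27  (d history now [(1, 27)])
v2: WRITE b=57  (b history now [(2, 57)])
v3: WRITE b=18  (b history now [(2, 57), (3, 18)])
v4: WRITE b=20  (b history now [(2, 57), (3, 18), (4, 20)])
v5: WRITE c=35  (c history now [(5, 35)])
v6: WRITE b=65  (b history now [(2, 57), (3, 18), (4, 20), (6, 65)])
READ a @v6: history=[] -> no version <= 6 -> NONE
v7: WRITE c=1  (c history now [(5, 35), (7, 1)])
v8: WRITE d=20  (d history now [(1, 27), (8, 20)])
v9: WRITE b=54  (b history now [(2, 57), (3, 18), (4, 20), (6, 65), (9, 54)])
READ a @v3: history=[] -> no version <= 3 -> NONE
READ b @v4: history=[(2, 57), (3, 18), (4, 20), (6, 65), (9, 54)] -> pick v4 -> 20
v10: WRITE d=16  (d history now [(1, 27), (8, 20), (10, 16)])
v11: WRITE c=24  (c history now [(5, 35), (7, 1), (11, 24)])
v12: WRITE d=62  (d history now [(1, 27), (8, 20), (10, 16), (12, 62)])
v13: WRITE c=18  (c history now [(5, 35), (7, 1), (11, 24), (13, 18)])
v14: WRITE d=5  (d history now [(1, 27), (8, 20), (10, 16), (12, 62), (14, 5)])
v15: WRITE a=67  (a history now [(15, 67)])
v16: WRITE d=70  (d history now [(1, 27), (8, 20), (10, 16), (12, 62), (14, 5), (16, 70)])
v17: WRITE d=11  (d history now [(1, 27), (8, 20), (10, 16), (12, 62), (14, 5), (16, 70), (17, 11)])
v18: WRITE b=60  (b history now [(2, 57), (3, 18), (4, 20), (6, 65), (9, 54), (18, 60)])
v19: WRITE a=49  (a history now [(15, 67), (19, 49)])
v20: WRITE a=28  (a history now [(15, 67), (19, 49), (20, 28)])
v21: WRITE a=19  (a history now [(15, 67), (19, 49), (20, 28), (21, 19)])
v22: WRITE d=2  (d history now [(1, 27), (8, 20), (10, 16), (12, 62), (14, 5), (16, 70), (17, 11), (22, 2)])
v23: WRITE a=8  (a history now [(15, 67), (19, 49), (20, 28), (21, 19), (23, 8)])
READ a @v23: history=[(15, 67), (19, 49), (20, 28), (21, 19), (23, 8)] -> pick v23 -> 8
v24: WRITE a=80  (a history now [(15, 67), (19, 49), (20, 28), (21, 19), (23, 8), (24, 80)])
v25: WRITE d=70  (d history now [(1, 27), (8, 20), (10, 16), (12, 62), (14, 5), (16, 70), (17, 11), (22, 2), (25, 70)])
v26: WRITE c=1  (c history now [(5, 35), (7, 1), (11, 24), (13, 18), (26, 1)])
v27: WRITE c=20  (c history now [(5, 35), (7, 1), (11, 24), (13, 18), (26, 1), (27, 20)])
v28: WRITE a=7  (a history now [(15, 67), (19, 49), (20, 28), (21, 19), (23, 8), (24, 80), (28, 7)])
READ b @v6: history=[(2, 57), (3, 18), (4, 20), (6, 65), (9, 54), (18, 60)] -> pick v6 -> 65
v29: WRITE a=8  (a history now [(15, 67), (19, 49), (20, 28), (21, 19), (23, 8), (24, 80), (28, 7), (29, 8)])
READ a @v22: history=[(15, 67), (19, 49), (20, 28), (21, 19), (23, 8), (24, 80), (28, 7), (29, 8)] -> pick v21 -> 19
Read results in order: ['NONE', 'NONE', '20', '8', '65', '19']
NONE count = 2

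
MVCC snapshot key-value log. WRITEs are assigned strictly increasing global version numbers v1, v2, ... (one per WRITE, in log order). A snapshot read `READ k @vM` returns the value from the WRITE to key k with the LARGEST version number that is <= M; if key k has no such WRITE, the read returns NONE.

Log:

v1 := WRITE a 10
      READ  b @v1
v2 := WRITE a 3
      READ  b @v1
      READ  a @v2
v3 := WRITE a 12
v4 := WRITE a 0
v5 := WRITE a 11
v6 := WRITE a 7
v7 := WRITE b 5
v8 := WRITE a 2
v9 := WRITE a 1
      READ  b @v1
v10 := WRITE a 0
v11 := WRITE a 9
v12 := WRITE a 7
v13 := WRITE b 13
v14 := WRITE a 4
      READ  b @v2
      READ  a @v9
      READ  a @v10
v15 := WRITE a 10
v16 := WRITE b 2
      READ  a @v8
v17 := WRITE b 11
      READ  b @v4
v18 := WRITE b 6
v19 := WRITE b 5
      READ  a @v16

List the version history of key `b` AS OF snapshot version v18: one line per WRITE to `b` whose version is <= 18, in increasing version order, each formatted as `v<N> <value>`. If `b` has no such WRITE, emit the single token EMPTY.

Scan writes for key=b with version <= 18:
  v1 WRITE a 10 -> skip
  v2 WRITE a 3 -> skip
  v3 WRITE a 12 -> skip
  v4 WRITE a 0 -> skip
  v5 WRITE a 11 -> skip
  v6 WRITE a 7 -> skip
  v7 WRITE b 5 -> keep
  v8 WRITE a 2 -> skip
  v9 WRITE a 1 -> skip
  v10 WRITE a 0 -> skip
  v11 WRITE a 9 -> skip
  v12 WRITE a 7 -> skip
  v13 WRITE b 13 -> keep
  v14 WRITE a 4 -> skip
  v15 WRITE a 10 -> skip
  v16 WRITE b 2 -> keep
  v17 WRITE b 11 -> keep
  v18 WRITE b 6 -> keep
  v19 WRITE b 5 -> drop (> snap)
Collected: [(7, 5), (13, 13), (16, 2), (17, 11), (18, 6)]

Answer: v7 5
v13 13
v16 2
v17 11
v18 6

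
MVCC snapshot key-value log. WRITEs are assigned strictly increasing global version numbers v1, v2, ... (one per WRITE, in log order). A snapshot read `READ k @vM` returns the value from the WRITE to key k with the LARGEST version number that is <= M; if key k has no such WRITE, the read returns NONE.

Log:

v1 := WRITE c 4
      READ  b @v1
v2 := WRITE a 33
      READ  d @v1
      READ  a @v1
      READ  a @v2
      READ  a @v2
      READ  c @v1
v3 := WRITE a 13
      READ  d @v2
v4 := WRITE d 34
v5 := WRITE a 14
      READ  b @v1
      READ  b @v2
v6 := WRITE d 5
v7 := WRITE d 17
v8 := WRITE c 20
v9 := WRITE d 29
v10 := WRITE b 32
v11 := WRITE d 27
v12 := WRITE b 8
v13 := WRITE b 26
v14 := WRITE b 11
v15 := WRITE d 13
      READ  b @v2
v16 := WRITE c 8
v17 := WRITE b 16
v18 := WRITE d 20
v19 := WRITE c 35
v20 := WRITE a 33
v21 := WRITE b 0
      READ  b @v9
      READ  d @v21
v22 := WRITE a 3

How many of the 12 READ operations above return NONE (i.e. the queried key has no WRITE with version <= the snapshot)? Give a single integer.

v1: WRITE c=4  (c history now [(1, 4)])
READ b @v1: history=[] -> no version <= 1 -> NONE
v2: WRITE a=33  (a history now [(2, 33)])
READ d @v1: history=[] -> no version <= 1 -> NONE
READ a @v1: history=[(2, 33)] -> no version <= 1 -> NONE
READ a @v2: history=[(2, 33)] -> pick v2 -> 33
READ a @v2: history=[(2, 33)] -> pick v2 -> 33
READ c @v1: history=[(1, 4)] -> pick v1 -> 4
v3: WRITE a=13  (a history now [(2, 33), (3, 13)])
READ d @v2: history=[] -> no version <= 2 -> NONE
v4: WRITE d=34  (d history now [(4, 34)])
v5: WRITE a=14  (a history now [(2, 33), (3, 13), (5, 14)])
READ b @v1: history=[] -> no version <= 1 -> NONE
READ b @v2: history=[] -> no version <= 2 -> NONE
v6: WRITE d=5  (d history now [(4, 34), (6, 5)])
v7: WRITE d=17  (d history now [(4, 34), (6, 5), (7, 17)])
v8: WRITE c=20  (c history now [(1, 4), (8, 20)])
v9: WRITE d=29  (d history now [(4, 34), (6, 5), (7, 17), (9, 29)])
v10: WRITE b=32  (b history now [(10, 32)])
v11: WRITE d=27  (d history now [(4, 34), (6, 5), (7, 17), (9, 29), (11, 27)])
v12: WRITE b=8  (b history now [(10, 32), (12, 8)])
v13: WRITE b=26  (b history now [(10, 32), (12, 8), (13, 26)])
v14: WRITE b=11  (b history now [(10, 32), (12, 8), (13, 26), (14, 11)])
v15: WRITE d=13  (d history now [(4, 34), (6, 5), (7, 17), (9, 29), (11, 27), (15, 13)])
READ b @v2: history=[(10, 32), (12, 8), (13, 26), (14, 11)] -> no version <= 2 -> NONE
v16: WRITE c=8  (c history now [(1, 4), (8, 20), (16, 8)])
v17: WRITE b=16  (b history now [(10, 32), (12, 8), (13, 26), (14, 11), (17, 16)])
v18: WRITE d=20  (d history now [(4, 34), (6, 5), (7, 17), (9, 29), (11, 27), (15, 13), (18, 20)])
v19: WRITE c=35  (c history now [(1, 4), (8, 20), (16, 8), (19, 35)])
v20: WRITE a=33  (a history now [(2, 33), (3, 13), (5, 14), (20, 33)])
v21: WRITE b=0  (b history now [(10, 32), (12, 8), (13, 26), (14, 11), (17, 16), (21, 0)])
READ b @v9: history=[(10, 32), (12, 8), (13, 26), (14, 11), (17, 16), (21, 0)] -> no version <= 9 -> NONE
READ d @v21: history=[(4, 34), (6, 5), (7, 17), (9, 29), (11, 27), (15, 13), (18, 20)] -> pick v18 -> 20
v22: WRITE a=3  (a history now [(2, 33), (3, 13), (5, 14), (20, 33), (22, 3)])
Read results in order: ['NONE', 'NONE', 'NONE', '33', '33', '4', 'NONE', 'NONE', 'NONE', 'NONE', 'NONE', '20']
NONE count = 8

Answer: 8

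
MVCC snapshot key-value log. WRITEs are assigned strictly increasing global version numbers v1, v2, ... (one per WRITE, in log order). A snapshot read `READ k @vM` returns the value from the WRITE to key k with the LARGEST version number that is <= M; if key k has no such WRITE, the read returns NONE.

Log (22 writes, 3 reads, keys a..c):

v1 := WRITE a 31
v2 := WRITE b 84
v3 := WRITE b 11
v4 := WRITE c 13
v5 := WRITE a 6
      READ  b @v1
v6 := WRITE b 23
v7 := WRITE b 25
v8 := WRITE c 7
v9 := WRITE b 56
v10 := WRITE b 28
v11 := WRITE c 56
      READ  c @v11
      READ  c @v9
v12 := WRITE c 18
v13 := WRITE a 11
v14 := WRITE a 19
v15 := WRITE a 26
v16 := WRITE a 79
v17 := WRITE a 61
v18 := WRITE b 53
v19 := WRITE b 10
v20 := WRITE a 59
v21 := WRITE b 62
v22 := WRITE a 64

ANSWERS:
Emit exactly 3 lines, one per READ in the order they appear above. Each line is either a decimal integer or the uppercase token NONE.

v1: WRITE a=31  (a history now [(1, 31)])
v2: WRITE b=84  (b history now [(2, 84)])
v3: WRITE b=11  (b history now [(2, 84), (3, 11)])
v4: WRITE c=13  (c history now [(4, 13)])
v5: WRITE a=6  (a history now [(1, 31), (5, 6)])
READ b @v1: history=[(2, 84), (3, 11)] -> no version <= 1 -> NONE
v6: WRITE b=23  (b history now [(2, 84), (3, 11), (6, 23)])
v7: WRITE b=25  (b history now [(2, 84), (3, 11), (6, 23), (7, 25)])
v8: WRITE c=7  (c history now [(4, 13), (8, 7)])
v9: WRITE b=56  (b history now [(2, 84), (3, 11), (6, 23), (7, 25), (9, 56)])
v10: WRITE b=28  (b history now [(2, 84), (3, 11), (6, 23), (7, 25), (9, 56), (10, 28)])
v11: WRITE c=56  (c history now [(4, 13), (8, 7), (11, 56)])
READ c @v11: history=[(4, 13), (8, 7), (11, 56)] -> pick v11 -> 56
READ c @v9: history=[(4, 13), (8, 7), (11, 56)] -> pick v8 -> 7
v12: WRITE c=18  (c history now [(4, 13), (8, 7), (11, 56), (12, 18)])
v13: WRITE a=11  (a history now [(1, 31), (5, 6), (13, 11)])
v14: WRITE a=19  (a history now [(1, 31), (5, 6), (13, 11), (14, 19)])
v15: WRITE a=26  (a history now [(1, 31), (5, 6), (13, 11), (14, 19), (15, 26)])
v16: WRITE a=79  (a history now [(1, 31), (5, 6), (13, 11), (14, 19), (15, 26), (16, 79)])
v17: WRITE a=61  (a history now [(1, 31), (5, 6), (13, 11), (14, 19), (15, 26), (16, 79), (17, 61)])
v18: WRITE b=53  (b history now [(2, 84), (3, 11), (6, 23), (7, 25), (9, 56), (10, 28), (18, 53)])
v19: WRITE b=10  (b history now [(2, 84), (3, 11), (6, 23), (7, 25), (9, 56), (10, 28), (18, 53), (19, 10)])
v20: WRITE a=59  (a history now [(1, 31), (5, 6), (13, 11), (14, 19), (15, 26), (16, 79), (17, 61), (20, 59)])
v21: WRITE b=62  (b history now [(2, 84), (3, 11), (6, 23), (7, 25), (9, 56), (10, 28), (18, 53), (19, 10), (21, 62)])
v22: WRITE a=64  (a history now [(1, 31), (5, 6), (13, 11), (14, 19), (15, 26), (16, 79), (17, 61), (20, 59), (22, 64)])

Answer: NONE
56
7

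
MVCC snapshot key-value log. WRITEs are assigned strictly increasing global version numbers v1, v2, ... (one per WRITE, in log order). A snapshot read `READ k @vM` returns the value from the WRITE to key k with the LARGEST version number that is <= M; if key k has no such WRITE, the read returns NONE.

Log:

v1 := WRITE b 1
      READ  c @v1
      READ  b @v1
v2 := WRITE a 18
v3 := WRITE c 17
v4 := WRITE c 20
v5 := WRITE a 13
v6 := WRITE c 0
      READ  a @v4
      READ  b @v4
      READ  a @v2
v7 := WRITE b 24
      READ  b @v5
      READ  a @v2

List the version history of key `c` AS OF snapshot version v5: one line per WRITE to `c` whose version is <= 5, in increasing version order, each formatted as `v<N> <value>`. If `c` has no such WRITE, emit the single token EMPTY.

Answer: v3 17
v4 20

Derivation:
Scan writes for key=c with version <= 5:
  v1 WRITE b 1 -> skip
  v2 WRITE a 18 -> skip
  v3 WRITE c 17 -> keep
  v4 WRITE c 20 -> keep
  v5 WRITE a 13 -> skip
  v6 WRITE c 0 -> drop (> snap)
  v7 WRITE b 24 -> skip
Collected: [(3, 17), (4, 20)]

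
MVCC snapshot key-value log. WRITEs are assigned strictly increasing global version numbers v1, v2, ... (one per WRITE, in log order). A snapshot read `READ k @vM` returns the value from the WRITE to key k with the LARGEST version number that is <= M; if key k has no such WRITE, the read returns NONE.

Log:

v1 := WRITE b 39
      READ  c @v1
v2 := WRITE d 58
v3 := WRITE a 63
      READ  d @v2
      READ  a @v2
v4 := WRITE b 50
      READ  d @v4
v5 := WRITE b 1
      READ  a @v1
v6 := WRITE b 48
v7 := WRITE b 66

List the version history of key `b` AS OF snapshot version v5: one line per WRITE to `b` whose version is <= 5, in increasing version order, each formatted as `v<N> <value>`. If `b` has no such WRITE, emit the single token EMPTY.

Answer: v1 39
v4 50
v5 1

Derivation:
Scan writes for key=b with version <= 5:
  v1 WRITE b 39 -> keep
  v2 WRITE d 58 -> skip
  v3 WRITE a 63 -> skip
  v4 WRITE b 50 -> keep
  v5 WRITE b 1 -> keep
  v6 WRITE b 48 -> drop (> snap)
  v7 WRITE b 66 -> drop (> snap)
Collected: [(1, 39), (4, 50), (5, 1)]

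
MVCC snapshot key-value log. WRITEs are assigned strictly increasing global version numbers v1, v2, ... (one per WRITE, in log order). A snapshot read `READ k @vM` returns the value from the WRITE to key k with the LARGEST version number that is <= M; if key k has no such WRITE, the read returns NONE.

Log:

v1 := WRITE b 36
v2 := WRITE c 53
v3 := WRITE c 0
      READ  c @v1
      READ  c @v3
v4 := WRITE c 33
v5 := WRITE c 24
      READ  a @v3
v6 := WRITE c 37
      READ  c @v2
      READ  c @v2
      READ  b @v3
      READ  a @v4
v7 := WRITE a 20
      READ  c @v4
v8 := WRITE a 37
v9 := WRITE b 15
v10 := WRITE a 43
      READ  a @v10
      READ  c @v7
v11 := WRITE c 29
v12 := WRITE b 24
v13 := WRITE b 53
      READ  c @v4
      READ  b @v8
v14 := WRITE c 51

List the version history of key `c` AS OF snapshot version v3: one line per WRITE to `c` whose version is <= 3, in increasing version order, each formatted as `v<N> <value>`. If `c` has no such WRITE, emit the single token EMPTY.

Answer: v2 53
v3 0

Derivation:
Scan writes for key=c with version <= 3:
  v1 WRITE b 36 -> skip
  v2 WRITE c 53 -> keep
  v3 WRITE c 0 -> keep
  v4 WRITE c 33 -> drop (> snap)
  v5 WRITE c 24 -> drop (> snap)
  v6 WRITE c 37 -> drop (> snap)
  v7 WRITE a 20 -> skip
  v8 WRITE a 37 -> skip
  v9 WRITE b 15 -> skip
  v10 WRITE a 43 -> skip
  v11 WRITE c 29 -> drop (> snap)
  v12 WRITE b 24 -> skip
  v13 WRITE b 53 -> skip
  v14 WRITE c 51 -> drop (> snap)
Collected: [(2, 53), (3, 0)]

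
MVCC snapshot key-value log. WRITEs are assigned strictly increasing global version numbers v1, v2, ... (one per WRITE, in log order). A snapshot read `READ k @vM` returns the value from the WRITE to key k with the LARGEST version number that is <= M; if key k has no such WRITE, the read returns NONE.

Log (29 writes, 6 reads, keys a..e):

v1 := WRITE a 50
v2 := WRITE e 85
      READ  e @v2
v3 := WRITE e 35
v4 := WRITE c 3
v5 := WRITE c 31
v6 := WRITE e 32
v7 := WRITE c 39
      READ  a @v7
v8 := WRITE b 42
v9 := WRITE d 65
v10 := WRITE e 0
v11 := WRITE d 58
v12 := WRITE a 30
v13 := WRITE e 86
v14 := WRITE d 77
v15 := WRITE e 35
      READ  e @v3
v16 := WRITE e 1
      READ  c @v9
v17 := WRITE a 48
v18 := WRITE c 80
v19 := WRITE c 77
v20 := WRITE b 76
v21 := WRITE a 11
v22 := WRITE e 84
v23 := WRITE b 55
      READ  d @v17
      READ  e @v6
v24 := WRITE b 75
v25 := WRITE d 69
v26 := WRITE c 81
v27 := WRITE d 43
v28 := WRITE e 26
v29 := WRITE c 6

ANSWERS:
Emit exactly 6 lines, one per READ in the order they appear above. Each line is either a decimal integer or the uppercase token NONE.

Answer: 85
50
35
39
77
32

Derivation:
v1: WRITE a=50  (a history now [(1, 50)])
v2: WRITE e=85  (e history now [(2, 85)])
READ e @v2: history=[(2, 85)] -> pick v2 -> 85
v3: WRITE e=35  (e history now [(2, 85), (3, 35)])
v4: WRITE c=3  (c history now [(4, 3)])
v5: WRITE c=31  (c history now [(4, 3), (5, 31)])
v6: WRITE e=32  (e history now [(2, 85), (3, 35), (6, 32)])
v7: WRITE c=39  (c history now [(4, 3), (5, 31), (7, 39)])
READ a @v7: history=[(1, 50)] -> pick v1 -> 50
v8: WRITE b=42  (b history now [(8, 42)])
v9: WRITE d=65  (d history now [(9, 65)])
v10: WRITE e=0  (e history now [(2, 85), (3, 35), (6, 32), (10, 0)])
v11: WRITE d=58  (d history now [(9, 65), (11, 58)])
v12: WRITE a=30  (a history now [(1, 50), (12, 30)])
v13: WRITE e=86  (e history now [(2, 85), (3, 35), (6, 32), (10, 0), (13, 86)])
v14: WRITE d=77  (d history now [(9, 65), (11, 58), (14, 77)])
v15: WRITE e=35  (e history now [(2, 85), (3, 35), (6, 32), (10, 0), (13, 86), (15, 35)])
READ e @v3: history=[(2, 85), (3, 35), (6, 32), (10, 0), (13, 86), (15, 35)] -> pick v3 -> 35
v16: WRITE e=1  (e history now [(2, 85), (3, 35), (6, 32), (10, 0), (13, 86), (15, 35), (16, 1)])
READ c @v9: history=[(4, 3), (5, 31), (7, 39)] -> pick v7 -> 39
v17: WRITE a=48  (a history now [(1, 50), (12, 30), (17, 48)])
v18: WRITE c=80  (c history now [(4, 3), (5, 31), (7, 39), (18, 80)])
v19: WRITE c=77  (c history now [(4, 3), (5, 31), (7, 39), (18, 80), (19, 77)])
v20: WRITE b=76  (b history now [(8, 42), (20, 76)])
v21: WRITE a=11  (a history now [(1, 50), (12, 30), (17, 48), (21, 11)])
v22: WRITE e=84  (e history now [(2, 85), (3, 35), (6, 32), (10, 0), (13, 86), (15, 35), (16, 1), (22, 84)])
v23: WRITE b=55  (b history now [(8, 42), (20, 76), (23, 55)])
READ d @v17: history=[(9, 65), (11, 58), (14, 77)] -> pick v14 -> 77
READ e @v6: history=[(2, 85), (3, 35), (6, 32), (10, 0), (13, 86), (15, 35), (16, 1), (22, 84)] -> pick v6 -> 32
v24: WRITE b=75  (b history now [(8, 42), (20, 76), (23, 55), (24, 75)])
v25: WRITE d=69  (d history now [(9, 65), (11, 58), (14, 77), (25, 69)])
v26: WRITE c=81  (c history now [(4, 3), (5, 31), (7, 39), (18, 80), (19, 77), (26, 81)])
v27: WRITE d=43  (d history now [(9, 65), (11, 58), (14, 77), (25, 69), (27, 43)])
v28: WRITE e=26  (e history now [(2, 85), (3, 35), (6, 32), (10, 0), (13, 86), (15, 35), (16, 1), (22, 84), (28, 26)])
v29: WRITE c=6  (c history now [(4, 3), (5, 31), (7, 39), (18, 80), (19, 77), (26, 81), (29, 6)])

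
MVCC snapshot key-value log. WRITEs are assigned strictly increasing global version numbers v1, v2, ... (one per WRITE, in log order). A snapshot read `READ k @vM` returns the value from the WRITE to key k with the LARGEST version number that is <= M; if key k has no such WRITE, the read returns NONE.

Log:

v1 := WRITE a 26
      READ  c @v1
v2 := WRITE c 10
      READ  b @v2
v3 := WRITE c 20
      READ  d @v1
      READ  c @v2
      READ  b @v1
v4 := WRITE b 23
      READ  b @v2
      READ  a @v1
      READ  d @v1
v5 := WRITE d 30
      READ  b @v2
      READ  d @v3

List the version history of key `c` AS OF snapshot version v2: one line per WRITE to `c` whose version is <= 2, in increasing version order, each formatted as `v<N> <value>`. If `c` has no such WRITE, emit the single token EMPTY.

Scan writes for key=c with version <= 2:
  v1 WRITE a 26 -> skip
  v2 WRITE c 10 -> keep
  v3 WRITE c 20 -> drop (> snap)
  v4 WRITE b 23 -> skip
  v5 WRITE d 30 -> skip
Collected: [(2, 10)]

Answer: v2 10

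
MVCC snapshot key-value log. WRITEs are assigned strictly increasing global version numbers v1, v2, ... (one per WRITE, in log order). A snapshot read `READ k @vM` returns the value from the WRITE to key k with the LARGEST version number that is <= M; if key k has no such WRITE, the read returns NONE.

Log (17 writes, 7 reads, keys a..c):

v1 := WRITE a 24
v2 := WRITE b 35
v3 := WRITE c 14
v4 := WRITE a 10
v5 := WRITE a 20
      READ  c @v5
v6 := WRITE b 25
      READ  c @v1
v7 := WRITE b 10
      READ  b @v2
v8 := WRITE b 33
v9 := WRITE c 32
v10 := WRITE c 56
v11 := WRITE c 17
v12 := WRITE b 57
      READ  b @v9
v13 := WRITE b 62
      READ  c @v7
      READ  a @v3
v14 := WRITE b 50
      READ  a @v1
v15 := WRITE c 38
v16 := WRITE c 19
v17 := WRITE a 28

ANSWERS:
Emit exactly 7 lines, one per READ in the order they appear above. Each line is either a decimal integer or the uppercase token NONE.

v1: WRITE a=24  (a history now [(1, 24)])
v2: WRITE b=35  (b history now [(2, 35)])
v3: WRITE c=14  (c history now [(3, 14)])
v4: WRITE a=10  (a history now [(1, 24), (4, 10)])
v5: WRITE a=20  (a history now [(1, 24), (4, 10), (5, 20)])
READ c @v5: history=[(3, 14)] -> pick v3 -> 14
v6: WRITE b=25  (b history now [(2, 35), (6, 25)])
READ c @v1: history=[(3, 14)] -> no version <= 1 -> NONE
v7: WRITE b=10  (b history now [(2, 35), (6, 25), (7, 10)])
READ b @v2: history=[(2, 35), (6, 25), (7, 10)] -> pick v2 -> 35
v8: WRITE b=33  (b history now [(2, 35), (6, 25), (7, 10), (8, 33)])
v9: WRITE c=32  (c history now [(3, 14), (9, 32)])
v10: WRITE c=56  (c history now [(3, 14), (9, 32), (10, 56)])
v11: WRITE c=17  (c history now [(3, 14), (9, 32), (10, 56), (11, 17)])
v12: WRITE b=57  (b history now [(2, 35), (6, 25), (7, 10), (8, 33), (12, 57)])
READ b @v9: history=[(2, 35), (6, 25), (7, 10), (8, 33), (12, 57)] -> pick v8 -> 33
v13: WRITE b=62  (b history now [(2, 35), (6, 25), (7, 10), (8, 33), (12, 57), (13, 62)])
READ c @v7: history=[(3, 14), (9, 32), (10, 56), (11, 17)] -> pick v3 -> 14
READ a @v3: history=[(1, 24), (4, 10), (5, 20)] -> pick v1 -> 24
v14: WRITE b=50  (b history now [(2, 35), (6, 25), (7, 10), (8, 33), (12, 57), (13, 62), (14, 50)])
READ a @v1: history=[(1, 24), (4, 10), (5, 20)] -> pick v1 -> 24
v15: WRITE c=38  (c history now [(3, 14), (9, 32), (10, 56), (11, 17), (15, 38)])
v16: WRITE c=19  (c history now [(3, 14), (9, 32), (10, 56), (11, 17), (15, 38), (16, 19)])
v17: WRITE a=28  (a history now [(1, 24), (4, 10), (5, 20), (17, 28)])

Answer: 14
NONE
35
33
14
24
24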